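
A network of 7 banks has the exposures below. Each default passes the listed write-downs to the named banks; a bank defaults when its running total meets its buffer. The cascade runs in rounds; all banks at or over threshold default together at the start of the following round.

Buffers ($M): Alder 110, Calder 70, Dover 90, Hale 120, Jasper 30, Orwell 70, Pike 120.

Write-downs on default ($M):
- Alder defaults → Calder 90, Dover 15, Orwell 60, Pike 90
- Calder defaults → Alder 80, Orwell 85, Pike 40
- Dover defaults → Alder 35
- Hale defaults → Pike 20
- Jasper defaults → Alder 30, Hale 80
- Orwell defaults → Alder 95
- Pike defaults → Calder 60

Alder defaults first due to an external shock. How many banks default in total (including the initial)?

Round 1 — Alder defaults (initial).
  Calder: +90 → 90 ≥ 70
  Dover: +15 → 15 < 90
  Orwell: +60 → 60 < 70
  Pike: +90 → 90 < 120
Round 2 — Calder defaults.
  Orwell: +85 → 145 ≥ 70
  Pike: +40 → 130 ≥ 120
Round 3 — Orwell, Pike default.
No further defaults.

4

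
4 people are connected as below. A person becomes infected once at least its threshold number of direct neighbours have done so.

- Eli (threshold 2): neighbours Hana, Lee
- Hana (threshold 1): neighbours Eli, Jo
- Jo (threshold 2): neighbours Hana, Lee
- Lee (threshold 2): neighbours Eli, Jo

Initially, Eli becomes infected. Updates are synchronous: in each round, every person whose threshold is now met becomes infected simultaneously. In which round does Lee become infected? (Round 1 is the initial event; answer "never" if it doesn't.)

never

Round 1 — Eli becomes infected (initial).
Round 2 — checking thresholds:
  Hana: 1 of 2 neighbours ≥ 1, becomes infected.
  Lee: 1 of 2 neighbours < 2, holds.
Round 3 — no new infections; cascade stops.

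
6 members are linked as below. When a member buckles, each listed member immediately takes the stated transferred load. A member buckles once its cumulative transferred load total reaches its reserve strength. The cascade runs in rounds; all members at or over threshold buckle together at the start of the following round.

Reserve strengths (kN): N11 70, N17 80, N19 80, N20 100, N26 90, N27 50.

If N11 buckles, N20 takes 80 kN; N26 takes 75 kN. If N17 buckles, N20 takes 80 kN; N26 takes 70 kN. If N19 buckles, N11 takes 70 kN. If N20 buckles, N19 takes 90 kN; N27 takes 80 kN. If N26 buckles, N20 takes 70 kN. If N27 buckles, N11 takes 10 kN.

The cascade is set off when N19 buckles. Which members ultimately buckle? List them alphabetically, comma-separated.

Round 1 — N19 buckles (initial).
  N11: +70 → 70 ≥ 70
Round 2 — N11 buckles.
  N20: +80 → 80 < 100
  N26: +75 → 75 < 90
No further bucklings.

N11, N19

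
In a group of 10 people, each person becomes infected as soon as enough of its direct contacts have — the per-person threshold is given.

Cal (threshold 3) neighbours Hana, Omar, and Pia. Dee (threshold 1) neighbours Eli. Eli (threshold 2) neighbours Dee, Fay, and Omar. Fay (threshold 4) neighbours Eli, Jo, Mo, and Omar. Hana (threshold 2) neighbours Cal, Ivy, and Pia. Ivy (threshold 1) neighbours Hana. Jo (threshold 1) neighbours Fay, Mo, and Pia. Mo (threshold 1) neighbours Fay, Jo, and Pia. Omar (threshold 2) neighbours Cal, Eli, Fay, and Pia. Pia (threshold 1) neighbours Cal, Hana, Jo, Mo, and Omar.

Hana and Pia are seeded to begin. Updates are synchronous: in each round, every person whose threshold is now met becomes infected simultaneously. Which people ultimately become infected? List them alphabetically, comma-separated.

Round 1 — Hana, Pia become infected (initial).
Round 2 — checking thresholds:
  Cal: 2 of 3 neighbours < 3, not yet.
  Ivy: 1 of 1 neighbours ≥ 1, becomes infected.
  Jo: 1 of 3 neighbours ≥ 1, becomes infected.
  Mo: 1 of 3 neighbours ≥ 1, becomes infected.
  Omar: 1 of 4 neighbours < 2, not yet.
Round 3 — no new infections; cascade stops.

Hana, Ivy, Jo, Mo, Pia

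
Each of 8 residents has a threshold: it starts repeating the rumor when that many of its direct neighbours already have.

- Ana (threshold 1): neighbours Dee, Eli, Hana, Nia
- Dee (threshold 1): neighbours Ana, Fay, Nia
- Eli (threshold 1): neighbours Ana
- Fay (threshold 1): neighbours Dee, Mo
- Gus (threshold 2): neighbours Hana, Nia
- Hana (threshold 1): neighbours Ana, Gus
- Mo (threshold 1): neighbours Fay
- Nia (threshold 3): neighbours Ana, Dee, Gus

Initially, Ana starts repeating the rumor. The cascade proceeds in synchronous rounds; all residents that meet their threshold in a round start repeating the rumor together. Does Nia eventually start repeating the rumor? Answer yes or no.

Round 1 — Ana starts repeating the rumor (initial).
Round 2 — checking thresholds:
  Dee: 1 of 3 neighbours ≥ 1, starts repeating the rumor.
  Eli: 1 of 1 neighbours ≥ 1, starts repeating the rumor.
  Hana: 1 of 2 neighbours ≥ 1, starts repeating the rumor.
  Nia: 1 of 3 neighbours < 3, not yet.
Round 3 — checking thresholds:
  Fay: 1 of 2 neighbours ≥ 1, starts repeating the rumor.
  Gus: 1 of 2 neighbours < 2, not yet.
  Nia: 2 of 3 neighbours < 3, not yet.
Round 4 — checking thresholds:
  Gus: 1 of 2 neighbours < 2, not yet.
  Mo: 1 of 1 neighbours ≥ 1, starts repeating the rumor.
  Nia: 2 of 3 neighbours < 3, not yet.
Round 5 — no new spreads; cascade stops.

no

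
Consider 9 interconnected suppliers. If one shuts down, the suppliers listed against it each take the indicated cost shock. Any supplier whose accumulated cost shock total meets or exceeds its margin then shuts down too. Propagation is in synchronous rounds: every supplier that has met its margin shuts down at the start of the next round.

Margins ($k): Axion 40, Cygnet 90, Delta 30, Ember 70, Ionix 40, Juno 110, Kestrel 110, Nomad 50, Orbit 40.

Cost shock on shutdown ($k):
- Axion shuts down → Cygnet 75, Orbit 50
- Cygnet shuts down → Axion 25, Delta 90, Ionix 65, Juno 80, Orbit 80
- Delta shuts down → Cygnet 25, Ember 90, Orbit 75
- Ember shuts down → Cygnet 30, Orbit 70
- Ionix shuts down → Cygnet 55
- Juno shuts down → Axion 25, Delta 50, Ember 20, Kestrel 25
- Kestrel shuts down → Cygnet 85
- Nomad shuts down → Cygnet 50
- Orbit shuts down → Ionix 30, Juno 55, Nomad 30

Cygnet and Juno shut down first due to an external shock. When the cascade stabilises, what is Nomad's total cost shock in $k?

30

Round 1 — Cygnet, Juno shut down (initial).
  Axion: +25+25 → 50 ≥ 40
  Delta: +90+50 → 140 ≥ 30
  Ember: +20 → 20 < 70
  Ionix: +65 → 65 ≥ 40
  Kestrel: +25 → 25 < 110
  Orbit: +80 → 80 ≥ 40
Round 2 — Axion, Delta, Ionix, Orbit shut down.
  Ember: +90 → 110 ≥ 70
  Nomad: +30 → 30 < 50
Round 3 — Ember shuts down.
No further shutdowns.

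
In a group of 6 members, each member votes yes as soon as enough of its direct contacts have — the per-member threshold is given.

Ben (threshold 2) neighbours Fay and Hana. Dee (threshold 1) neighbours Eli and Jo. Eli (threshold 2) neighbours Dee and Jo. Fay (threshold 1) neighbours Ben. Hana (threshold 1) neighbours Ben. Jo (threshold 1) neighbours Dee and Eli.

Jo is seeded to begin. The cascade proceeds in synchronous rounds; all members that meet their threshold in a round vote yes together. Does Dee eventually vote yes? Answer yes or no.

Round 1 — Jo votes yes (initial).
Round 2 — checking thresholds:
  Dee: 1 of 2 neighbours ≥ 1, votes yes.
  Eli: 1 of 2 neighbours < 2, below threshold.
Round 3 — checking thresholds:
  Eli: 2 of 2 neighbours ≥ 2, votes yes.
Round 4 — no new yes votes; cascade stops.

yes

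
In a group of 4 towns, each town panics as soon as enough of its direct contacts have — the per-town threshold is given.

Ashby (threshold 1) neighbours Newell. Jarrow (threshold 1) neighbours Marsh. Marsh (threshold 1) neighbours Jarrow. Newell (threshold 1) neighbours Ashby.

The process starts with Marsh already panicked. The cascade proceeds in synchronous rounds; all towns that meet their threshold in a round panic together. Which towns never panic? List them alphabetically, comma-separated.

Round 1 — Marsh panics (initial).
Round 2 — checking thresholds:
  Jarrow: 1 of 1 neighbours ≥ 1, panics.
Round 3 — no new panics; cascade stops.

Ashby, Newell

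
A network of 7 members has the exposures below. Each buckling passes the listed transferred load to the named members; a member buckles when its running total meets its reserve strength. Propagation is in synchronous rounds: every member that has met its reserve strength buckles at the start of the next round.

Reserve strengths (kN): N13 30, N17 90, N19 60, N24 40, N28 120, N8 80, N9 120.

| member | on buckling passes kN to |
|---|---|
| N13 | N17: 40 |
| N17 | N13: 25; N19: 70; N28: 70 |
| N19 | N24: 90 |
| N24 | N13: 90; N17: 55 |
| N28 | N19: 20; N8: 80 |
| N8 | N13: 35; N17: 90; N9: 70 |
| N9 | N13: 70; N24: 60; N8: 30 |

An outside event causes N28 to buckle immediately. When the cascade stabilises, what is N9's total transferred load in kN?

Round 1 — N28 buckles (initial).
  N19: +20 → 20 < 60
  N8: +80 → 80 ≥ 80
Round 2 — N8 buckles.
  N13: +35 → 35 ≥ 30
  N17: +90 → 90 ≥ 90
  N9: +70 → 70 < 120
Round 3 — N13, N17 buckle.
  N19: +70 → 90 ≥ 60
Round 4 — N19 buckles.
  N24: +90 → 90 ≥ 40
Round 5 — N24 buckles.
No further bucklings.

70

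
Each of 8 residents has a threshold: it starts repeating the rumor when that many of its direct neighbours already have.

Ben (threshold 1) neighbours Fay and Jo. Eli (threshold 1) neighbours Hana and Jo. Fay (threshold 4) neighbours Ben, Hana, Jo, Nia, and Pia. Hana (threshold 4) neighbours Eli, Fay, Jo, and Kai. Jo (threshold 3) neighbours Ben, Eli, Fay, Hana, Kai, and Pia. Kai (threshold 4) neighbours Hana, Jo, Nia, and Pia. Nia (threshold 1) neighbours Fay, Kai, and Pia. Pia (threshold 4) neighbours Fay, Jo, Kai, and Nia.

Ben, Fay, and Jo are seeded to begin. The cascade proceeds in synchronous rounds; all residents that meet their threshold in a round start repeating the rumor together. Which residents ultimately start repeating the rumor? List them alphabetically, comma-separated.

Round 1 — Ben, Fay, Jo start repeating the rumor (initial).
Round 2 — checking thresholds:
  Eli: 1 of 2 neighbours ≥ 1, starts repeating the rumor.
  Hana: 2 of 4 neighbours < 4, below threshold.
  Kai: 1 of 4 neighbours < 4, below threshold.
  Nia: 1 of 3 neighbours ≥ 1, starts repeating the rumor.
  Pia: 2 of 4 neighbours < 4, below threshold.
Round 3 — no new spreads; cascade stops.

Ben, Eli, Fay, Jo, Nia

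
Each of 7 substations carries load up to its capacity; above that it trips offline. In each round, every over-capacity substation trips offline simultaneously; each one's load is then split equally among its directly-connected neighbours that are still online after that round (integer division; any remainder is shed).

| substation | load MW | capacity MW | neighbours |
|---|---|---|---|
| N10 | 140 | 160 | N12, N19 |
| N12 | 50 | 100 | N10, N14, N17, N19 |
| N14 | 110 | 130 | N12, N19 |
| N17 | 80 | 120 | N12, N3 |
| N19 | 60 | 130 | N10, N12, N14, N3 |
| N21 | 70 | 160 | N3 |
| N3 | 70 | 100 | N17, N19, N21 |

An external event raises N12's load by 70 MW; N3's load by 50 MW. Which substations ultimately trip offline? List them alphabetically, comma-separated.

N10, N12, N14, N17, N19, N3

Round 1 — N12 at 120 > 100; N3 at 120 > 100. N12, N3 trip offline.
  N12 sheds 120 MW to N10, N14, N17, N19: 30 each.
    N10: 140+30 = 170 > 160
    N14: 110+30 = 140 > 130
    N17: 80+30 = 110 ≤ 120
    N19: 60+30 = 90 ≤ 130
  N3 sheds 120 MW to N17, N19, N21: 40 each.
    N17: 110+40 = 150 > 120
    N19: 90+40 = 130 ≤ 130
    N21: 70+40 = 110 ≤ 160
Round 2 — N10, N14, N17 trip offline.
  N10 sheds 170 MW to N19: 170 each.
    N19: 130+170 = 300 > 130
  N14 sheds 140 MW to N19: 140 each.
    N19: 300+140 = 440 > 130
  N17 sheds 150 MW: no online neighbours, lost.
Round 3 — N19 trips offline.
  N19 sheds 440 MW: no online neighbours, lost.
No further trips.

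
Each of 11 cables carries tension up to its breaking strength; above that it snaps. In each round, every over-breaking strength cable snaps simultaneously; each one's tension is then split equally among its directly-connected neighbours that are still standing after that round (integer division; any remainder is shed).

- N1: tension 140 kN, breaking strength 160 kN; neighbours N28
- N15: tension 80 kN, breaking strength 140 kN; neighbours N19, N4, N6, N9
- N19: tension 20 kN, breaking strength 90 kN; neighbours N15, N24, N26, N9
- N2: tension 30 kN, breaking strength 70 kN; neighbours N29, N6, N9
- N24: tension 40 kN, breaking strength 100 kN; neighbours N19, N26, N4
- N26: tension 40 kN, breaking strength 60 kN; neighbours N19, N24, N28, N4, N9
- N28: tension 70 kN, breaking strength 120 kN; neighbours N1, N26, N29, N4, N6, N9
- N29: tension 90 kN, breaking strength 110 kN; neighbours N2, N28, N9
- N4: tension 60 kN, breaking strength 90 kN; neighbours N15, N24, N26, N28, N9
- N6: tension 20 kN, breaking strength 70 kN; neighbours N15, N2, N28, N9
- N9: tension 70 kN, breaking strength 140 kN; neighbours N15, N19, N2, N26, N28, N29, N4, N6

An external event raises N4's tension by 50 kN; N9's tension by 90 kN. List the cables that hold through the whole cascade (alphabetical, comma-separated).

Round 1 — N4 at 110 > 90; N9 at 160 > 140. N4, N9 snap.
  N4 sheds 110 kN to N15, N24, N26, N28: 27 each (2 lost).
    N15: 80+27 = 107 ≤ 140
    N24: 40+27 = 67 ≤ 100
    N26: 40+27 = 67 > 60
    N28: 70+27 = 97 ≤ 120
  N9 sheds 160 kN to N15, N19, N2, N26, N28, N29, N6: 22 each (6 lost).
    N15: 107+22 = 129 ≤ 140
    N19: 20+22 = 42 ≤ 90
    N2: 30+22 = 52 ≤ 70
    N26: 67+22 = 89 > 60
    N28: 97+22 = 119 ≤ 120
    N29: 90+22 = 112 > 110
    N6: 20+22 = 42 ≤ 70
Round 2 — N26, N29 snap.
  N26 sheds 89 kN to N19, N24, N28: 29 each (2 lost).
    N19: 42+29 = 71 ≤ 90
    N24: 67+29 = 96 ≤ 100
    N28: 119+29 = 148 > 120
  N29 sheds 112 kN to N2, N28: 56 each.
    N2: 52+56 = 108 > 70
    N28: 148+56 = 204 > 120
Round 3 — N2, N28 snap.
  N2 sheds 108 kN to N6: 108 each.
    N6: 42+108 = 150 > 70
  N28 sheds 204 kN to N1, N6: 102 each.
    N1: 140+102 = 242 > 160
    N6: 150+102 = 252 > 70
Round 4 — N1, N6 snap.
  N1 sheds 242 kN: no online neighbours, lost.
  N6 sheds 252 kN to N15: 252 each.
    N15: 129+252 = 381 > 140
Round 5 — N15 snaps.
  N15 sheds 381 kN to N19: 381 each.
    N19: 71+381 = 452 > 90
Round 6 — N19 snaps.
  N19 sheds 452 kN to N24: 452 each.
    N24: 96+452 = 548 > 100
Round 7 — N24 snaps.
  N24 sheds 548 kN: no online neighbours, lost.
No further breaks.

none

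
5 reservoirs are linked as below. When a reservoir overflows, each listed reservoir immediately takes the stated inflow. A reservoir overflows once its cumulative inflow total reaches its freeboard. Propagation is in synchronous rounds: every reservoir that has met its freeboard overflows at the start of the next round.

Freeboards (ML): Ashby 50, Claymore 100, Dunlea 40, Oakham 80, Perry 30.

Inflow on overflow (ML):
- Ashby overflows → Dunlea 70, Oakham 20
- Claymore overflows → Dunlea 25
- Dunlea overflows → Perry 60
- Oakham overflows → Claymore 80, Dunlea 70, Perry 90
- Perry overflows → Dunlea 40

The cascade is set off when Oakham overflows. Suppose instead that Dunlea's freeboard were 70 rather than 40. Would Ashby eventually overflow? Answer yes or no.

With Dunlea's freeboard at 70:
Round 1 — Oakham overflows (initial).
  Claymore: +80 → 80 < 100
  Dunlea: +70 → 70 ≥ 70
  Perry: +90 → 90 ≥ 30
Round 2 — Dunlea, Perry overflow.
No further overflows.

no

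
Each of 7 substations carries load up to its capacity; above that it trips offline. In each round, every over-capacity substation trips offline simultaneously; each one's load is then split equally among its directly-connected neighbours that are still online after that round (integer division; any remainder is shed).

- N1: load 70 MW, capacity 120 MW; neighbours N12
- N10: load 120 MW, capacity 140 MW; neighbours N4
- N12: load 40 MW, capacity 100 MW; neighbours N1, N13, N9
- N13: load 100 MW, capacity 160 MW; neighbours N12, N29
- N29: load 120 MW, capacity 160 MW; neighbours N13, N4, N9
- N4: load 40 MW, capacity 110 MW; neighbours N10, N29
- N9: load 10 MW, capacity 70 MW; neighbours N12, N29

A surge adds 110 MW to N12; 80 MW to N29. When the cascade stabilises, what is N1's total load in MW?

Round 1 — N12 at 150 > 100; N29 at 200 > 160. N12, N29 trip offline.
  N12 sheds 150 MW to N1, N13, N9: 50 each.
    N1: 70+50 = 120 ≤ 120
    N13: 100+50 = 150 ≤ 160
    N9: 10+50 = 60 ≤ 70
  N29 sheds 200 MW to N13, N4, N9: 66 each (2 lost).
    N13: 150+66 = 216 > 160
    N4: 40+66 = 106 ≤ 110
    N9: 60+66 = 126 > 70
Round 2 — N13, N9 trip offline.
  N13 sheds 216 MW: no online neighbours, lost.
  N9 sheds 126 MW: no online neighbours, lost.
No further trips.

120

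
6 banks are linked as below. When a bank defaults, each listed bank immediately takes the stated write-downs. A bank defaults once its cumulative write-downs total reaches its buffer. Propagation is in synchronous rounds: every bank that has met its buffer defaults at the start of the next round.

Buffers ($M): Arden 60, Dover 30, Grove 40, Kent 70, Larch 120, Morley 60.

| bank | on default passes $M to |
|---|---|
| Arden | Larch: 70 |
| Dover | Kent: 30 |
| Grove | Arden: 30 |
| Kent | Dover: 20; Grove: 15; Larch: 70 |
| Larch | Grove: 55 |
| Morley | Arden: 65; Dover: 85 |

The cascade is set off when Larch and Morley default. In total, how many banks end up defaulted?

5

Round 1 — Larch, Morley default (initial).
  Arden: +65 → 65 ≥ 60
  Dover: +85 → 85 ≥ 30
  Grove: +55 → 55 ≥ 40
Round 2 — Arden, Dover, Grove default.
  Kent: +30 → 30 < 70
No further defaults.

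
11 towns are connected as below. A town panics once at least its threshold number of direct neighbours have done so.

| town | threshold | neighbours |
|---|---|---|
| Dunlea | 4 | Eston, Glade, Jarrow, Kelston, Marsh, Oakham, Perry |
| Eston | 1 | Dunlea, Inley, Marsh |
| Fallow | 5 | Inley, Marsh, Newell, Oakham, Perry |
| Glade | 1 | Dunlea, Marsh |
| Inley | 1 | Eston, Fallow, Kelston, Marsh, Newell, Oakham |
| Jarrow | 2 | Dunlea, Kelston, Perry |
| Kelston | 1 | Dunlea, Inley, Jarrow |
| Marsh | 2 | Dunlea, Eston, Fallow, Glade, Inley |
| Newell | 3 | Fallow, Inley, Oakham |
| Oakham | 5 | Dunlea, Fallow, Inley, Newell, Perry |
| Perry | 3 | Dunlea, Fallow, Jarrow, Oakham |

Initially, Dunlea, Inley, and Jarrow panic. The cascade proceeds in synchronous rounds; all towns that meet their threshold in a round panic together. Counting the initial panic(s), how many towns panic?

Round 1 — Dunlea, Inley, Jarrow panic (initial).
Round 2 — checking thresholds:
  Eston: 2 of 3 neighbours ≥ 1, panics.
  Fallow: 1 of 5 neighbours < 5, not yet.
  Glade: 1 of 2 neighbours ≥ 1, panics.
  Kelston: 3 of 3 neighbours ≥ 1, panics.
  Marsh: 2 of 5 neighbours ≥ 2, panics.
  Newell: 1 of 3 neighbours < 3, not yet.
  Oakham: 2 of 5 neighbours < 5, not yet.
  Perry: 2 of 4 neighbours < 3, not yet.
Round 3 — no new panics; cascade stops.

7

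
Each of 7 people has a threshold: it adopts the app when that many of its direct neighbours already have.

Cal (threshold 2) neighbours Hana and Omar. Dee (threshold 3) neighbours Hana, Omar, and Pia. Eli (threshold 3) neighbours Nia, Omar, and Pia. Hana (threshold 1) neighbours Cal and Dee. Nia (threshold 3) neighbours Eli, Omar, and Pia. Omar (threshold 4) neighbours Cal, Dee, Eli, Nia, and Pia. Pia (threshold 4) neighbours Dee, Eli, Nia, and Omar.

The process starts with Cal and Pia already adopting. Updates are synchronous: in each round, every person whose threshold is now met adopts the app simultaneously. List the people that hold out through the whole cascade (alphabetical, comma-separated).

Dee, Eli, Nia, Omar

Round 1 — Cal, Pia adopt the app (initial).
Round 2 — checking thresholds:
  Dee: 1 of 3 neighbours < 3, below threshold.
  Eli: 1 of 3 neighbours < 3, below threshold.
  Hana: 1 of 2 neighbours ≥ 1, adopts the app.
  Nia: 1 of 3 neighbours < 3, below threshold.
  Omar: 2 of 5 neighbours < 4, below threshold.
Round 3 — no new adoptions; cascade stops.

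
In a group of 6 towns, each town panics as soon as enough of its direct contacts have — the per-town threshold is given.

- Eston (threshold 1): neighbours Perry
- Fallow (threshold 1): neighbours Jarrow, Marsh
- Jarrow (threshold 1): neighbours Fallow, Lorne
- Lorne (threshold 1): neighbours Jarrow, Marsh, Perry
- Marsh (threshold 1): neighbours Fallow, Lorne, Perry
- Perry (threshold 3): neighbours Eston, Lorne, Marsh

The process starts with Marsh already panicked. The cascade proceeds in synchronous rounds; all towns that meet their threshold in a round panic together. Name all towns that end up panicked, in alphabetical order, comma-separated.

Fallow, Jarrow, Lorne, Marsh

Round 1 — Marsh panics (initial).
Round 2 — checking thresholds:
  Fallow: 1 of 2 neighbours ≥ 1, panics.
  Lorne: 1 of 3 neighbours ≥ 1, panics.
  Perry: 1 of 3 neighbours < 3, below threshold.
Round 3 — checking thresholds:
  Jarrow: 2 of 2 neighbours ≥ 1, panics.
  Perry: 2 of 3 neighbours < 3, below threshold.
Round 4 — no new panics; cascade stops.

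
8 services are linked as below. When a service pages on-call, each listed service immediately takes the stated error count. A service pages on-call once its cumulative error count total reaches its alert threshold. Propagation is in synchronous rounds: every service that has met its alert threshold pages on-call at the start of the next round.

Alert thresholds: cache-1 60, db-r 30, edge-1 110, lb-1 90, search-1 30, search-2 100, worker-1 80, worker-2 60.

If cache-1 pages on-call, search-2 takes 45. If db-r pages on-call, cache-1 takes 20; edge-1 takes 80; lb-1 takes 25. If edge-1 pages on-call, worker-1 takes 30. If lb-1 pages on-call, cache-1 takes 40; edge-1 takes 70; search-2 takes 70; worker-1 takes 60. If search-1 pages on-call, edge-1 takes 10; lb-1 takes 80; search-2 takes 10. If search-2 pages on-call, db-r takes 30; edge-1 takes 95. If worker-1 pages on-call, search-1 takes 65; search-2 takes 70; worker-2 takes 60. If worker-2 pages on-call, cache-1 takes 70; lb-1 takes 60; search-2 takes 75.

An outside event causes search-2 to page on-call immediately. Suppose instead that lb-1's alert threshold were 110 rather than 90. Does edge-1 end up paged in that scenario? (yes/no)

With lb-1's alert threshold at 110:
Round 1 — search-2 pages on-call (initial).
  db-r: +30 → 30 ≥ 30
  edge-1: +95 → 95 < 110
Round 2 — db-r pages on-call.
  cache-1: +20 → 20 < 60
  edge-1: +80 → 175 ≥ 110
  lb-1: +25 → 25 < 110
Round 3 — edge-1 pages on-call.
  worker-1: +30 → 30 < 80
No further pages.

yes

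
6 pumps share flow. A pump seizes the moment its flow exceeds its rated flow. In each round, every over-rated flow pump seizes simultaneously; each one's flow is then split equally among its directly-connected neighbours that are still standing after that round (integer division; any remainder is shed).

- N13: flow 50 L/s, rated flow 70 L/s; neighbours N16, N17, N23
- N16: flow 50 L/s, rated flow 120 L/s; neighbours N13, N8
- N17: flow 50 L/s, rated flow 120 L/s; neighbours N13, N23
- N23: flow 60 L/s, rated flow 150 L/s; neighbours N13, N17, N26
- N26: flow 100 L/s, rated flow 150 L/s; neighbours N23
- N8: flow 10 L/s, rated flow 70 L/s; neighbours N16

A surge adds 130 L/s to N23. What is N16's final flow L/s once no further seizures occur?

106

Round 1 — N23 at 190 > 150. N23 seizes.
  N23 sheds 190 L/s to N13, N17, N26: 63 each (1 lost).
    N13: 50+63 = 113 > 70
    N17: 50+63 = 113 ≤ 120
    N26: 100+63 = 163 > 150
Round 2 — N13, N26 seize.
  N13 sheds 113 L/s to N16, N17: 56 each (1 lost).
    N16: 50+56 = 106 ≤ 120
    N17: 113+56 = 169 > 120
  N26 sheds 163 L/s: no online neighbours, lost.
Round 3 — N17 seizes.
  N17 sheds 169 L/s: no online neighbours, lost.
No further seizures.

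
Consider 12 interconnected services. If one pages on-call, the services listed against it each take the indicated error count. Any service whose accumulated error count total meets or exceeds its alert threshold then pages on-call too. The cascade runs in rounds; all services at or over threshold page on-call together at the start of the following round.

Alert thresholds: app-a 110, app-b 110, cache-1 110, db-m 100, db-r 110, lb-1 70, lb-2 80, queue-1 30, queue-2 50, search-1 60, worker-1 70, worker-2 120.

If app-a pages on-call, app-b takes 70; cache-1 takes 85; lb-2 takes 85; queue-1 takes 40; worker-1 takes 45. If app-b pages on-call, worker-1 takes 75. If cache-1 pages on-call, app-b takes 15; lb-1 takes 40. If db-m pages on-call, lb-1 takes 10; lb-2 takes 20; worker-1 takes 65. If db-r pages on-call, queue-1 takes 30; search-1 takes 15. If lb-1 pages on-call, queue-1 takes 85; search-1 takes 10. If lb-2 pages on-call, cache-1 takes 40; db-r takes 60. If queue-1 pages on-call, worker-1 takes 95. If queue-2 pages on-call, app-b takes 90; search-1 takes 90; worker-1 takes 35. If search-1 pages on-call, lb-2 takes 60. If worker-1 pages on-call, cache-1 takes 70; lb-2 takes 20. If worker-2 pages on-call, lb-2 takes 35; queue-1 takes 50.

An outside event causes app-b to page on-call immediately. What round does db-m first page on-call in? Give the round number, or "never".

never

Round 1 — app-b pages on-call (initial).
  worker-1: +75 → 75 ≥ 70
Round 2 — worker-1 pages on-call.
  cache-1: +70 → 70 < 110
  lb-2: +20 → 20 < 80
No further pages.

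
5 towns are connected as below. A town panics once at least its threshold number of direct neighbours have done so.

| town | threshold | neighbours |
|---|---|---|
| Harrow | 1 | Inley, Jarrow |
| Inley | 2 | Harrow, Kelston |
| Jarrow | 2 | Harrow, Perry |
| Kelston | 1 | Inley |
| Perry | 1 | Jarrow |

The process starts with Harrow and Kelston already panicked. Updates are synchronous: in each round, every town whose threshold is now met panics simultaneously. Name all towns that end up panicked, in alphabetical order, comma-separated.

Harrow, Inley, Kelston

Round 1 — Harrow, Kelston panic (initial).
Round 2 — checking thresholds:
  Inley: 2 of 2 neighbours ≥ 2, panics.
  Jarrow: 1 of 2 neighbours < 2, holds.
Round 3 — no new panics; cascade stops.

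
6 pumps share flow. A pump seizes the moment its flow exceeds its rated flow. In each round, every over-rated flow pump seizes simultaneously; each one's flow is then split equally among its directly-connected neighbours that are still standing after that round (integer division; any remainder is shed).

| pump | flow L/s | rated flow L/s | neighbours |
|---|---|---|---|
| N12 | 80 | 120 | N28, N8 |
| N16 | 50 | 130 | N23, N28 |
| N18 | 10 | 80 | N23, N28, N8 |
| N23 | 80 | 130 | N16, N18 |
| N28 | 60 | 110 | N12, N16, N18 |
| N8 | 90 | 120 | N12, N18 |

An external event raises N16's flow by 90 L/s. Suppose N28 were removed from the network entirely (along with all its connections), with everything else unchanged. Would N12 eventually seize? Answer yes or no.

With N28 removed:
Round 1 — N16 at 140 > 130. N16 seizes.
  N16 sheds 140 L/s to N23: 140 each.
    N23: 80+140 = 220 > 130
Round 2 — N23 seizes.
  N23 sheds 220 L/s to N18: 220 each.
    N18: 10+220 = 230 > 80
Round 3 — N18 seizes.
  N18 sheds 230 L/s to N8: 230 each.
    N8: 90+230 = 320 > 120
Round 4 — N8 seizes.
  N8 sheds 320 L/s to N12: 320 each.
    N12: 80+320 = 400 > 120
Round 5 — N12 seizes.
  N12 sheds 400 L/s: no online neighbours, lost.
No further seizures.

yes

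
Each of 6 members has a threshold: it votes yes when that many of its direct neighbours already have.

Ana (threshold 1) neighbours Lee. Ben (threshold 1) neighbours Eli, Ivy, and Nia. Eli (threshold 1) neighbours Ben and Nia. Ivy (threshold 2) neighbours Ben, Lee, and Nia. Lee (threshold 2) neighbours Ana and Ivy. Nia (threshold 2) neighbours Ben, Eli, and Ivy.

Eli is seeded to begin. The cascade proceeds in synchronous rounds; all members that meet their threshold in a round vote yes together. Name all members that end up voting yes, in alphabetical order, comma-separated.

Round 1 — Eli votes yes (initial).
Round 2 — checking thresholds:
  Ben: 1 of 3 neighbours ≥ 1, votes yes.
  Nia: 1 of 3 neighbours < 2, not yet.
Round 3 — checking thresholds:
  Ivy: 1 of 3 neighbours < 2, not yet.
  Nia: 2 of 3 neighbours ≥ 2, votes yes.
Round 4 — checking thresholds:
  Ivy: 2 of 3 neighbours ≥ 2, votes yes.
Round 5 — no new yes votes; cascade stops.

Ben, Eli, Ivy, Nia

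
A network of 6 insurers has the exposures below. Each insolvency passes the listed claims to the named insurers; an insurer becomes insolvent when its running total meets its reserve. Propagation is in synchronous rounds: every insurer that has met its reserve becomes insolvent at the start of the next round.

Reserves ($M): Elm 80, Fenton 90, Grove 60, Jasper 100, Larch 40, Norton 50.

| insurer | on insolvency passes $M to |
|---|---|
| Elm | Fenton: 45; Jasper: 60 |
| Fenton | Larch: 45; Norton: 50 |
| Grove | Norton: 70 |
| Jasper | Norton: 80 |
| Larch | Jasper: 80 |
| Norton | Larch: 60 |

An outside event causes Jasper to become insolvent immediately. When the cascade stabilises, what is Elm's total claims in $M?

Round 1 — Jasper becomes insolvent (initial).
  Norton: +80 → 80 ≥ 50
Round 2 — Norton becomes insolvent.
  Larch: +60 → 60 ≥ 40
Round 3 — Larch becomes insolvent.
No further insolvencies.

0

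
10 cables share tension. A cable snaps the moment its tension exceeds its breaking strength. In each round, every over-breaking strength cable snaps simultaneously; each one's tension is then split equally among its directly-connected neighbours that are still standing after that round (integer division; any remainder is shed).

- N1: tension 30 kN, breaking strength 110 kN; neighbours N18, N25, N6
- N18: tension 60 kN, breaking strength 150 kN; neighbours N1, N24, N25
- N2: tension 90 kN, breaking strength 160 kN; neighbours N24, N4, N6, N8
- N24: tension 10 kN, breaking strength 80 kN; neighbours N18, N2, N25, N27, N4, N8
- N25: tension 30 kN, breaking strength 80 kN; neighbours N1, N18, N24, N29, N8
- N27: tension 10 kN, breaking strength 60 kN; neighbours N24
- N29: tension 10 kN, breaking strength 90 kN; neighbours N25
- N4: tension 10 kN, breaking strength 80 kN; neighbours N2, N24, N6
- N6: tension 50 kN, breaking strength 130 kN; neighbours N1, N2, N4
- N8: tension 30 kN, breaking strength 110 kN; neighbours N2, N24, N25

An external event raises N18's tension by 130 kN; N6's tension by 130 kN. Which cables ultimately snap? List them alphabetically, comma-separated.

Round 1 — N18 at 190 > 150; N6 at 180 > 130. N18, N6 snap.
  N18 sheds 190 kN to N1, N24, N25: 63 each (1 lost).
    N1: 30+63 = 93 ≤ 110
    N24: 10+63 = 73 ≤ 80
    N25: 30+63 = 93 > 80
  N6 sheds 180 kN to N1, N2, N4: 60 each.
    N1: 93+60 = 153 > 110
    N2: 90+60 = 150 ≤ 160
    N4: 10+60 = 70 ≤ 80
Round 2 — N1, N25 snap.
  N1 sheds 153 kN: no online neighbours, lost.
  N25 sheds 93 kN to N24, N29, N8: 31 each.
    N24: 73+31 = 104 > 80
    N29: 10+31 = 41 ≤ 90
    N8: 30+31 = 61 ≤ 110
Round 3 — N24 snaps.
  N24 sheds 104 kN to N2, N27, N4, N8: 26 each.
    N2: 150+26 = 176 > 160
    N27: 10+26 = 36 ≤ 60
    N4: 70+26 = 96 > 80
    N8: 61+26 = 87 ≤ 110
Round 4 — N2, N4 snap.
  N2 sheds 176 kN to N8: 176 each.
    N8: 87+176 = 263 > 110
  N4 sheds 96 kN: no online neighbours, lost.
Round 5 — N8 snaps.
  N8 sheds 263 kN: no online neighbours, lost.
No further breaks.

N1, N18, N2, N24, N25, N4, N6, N8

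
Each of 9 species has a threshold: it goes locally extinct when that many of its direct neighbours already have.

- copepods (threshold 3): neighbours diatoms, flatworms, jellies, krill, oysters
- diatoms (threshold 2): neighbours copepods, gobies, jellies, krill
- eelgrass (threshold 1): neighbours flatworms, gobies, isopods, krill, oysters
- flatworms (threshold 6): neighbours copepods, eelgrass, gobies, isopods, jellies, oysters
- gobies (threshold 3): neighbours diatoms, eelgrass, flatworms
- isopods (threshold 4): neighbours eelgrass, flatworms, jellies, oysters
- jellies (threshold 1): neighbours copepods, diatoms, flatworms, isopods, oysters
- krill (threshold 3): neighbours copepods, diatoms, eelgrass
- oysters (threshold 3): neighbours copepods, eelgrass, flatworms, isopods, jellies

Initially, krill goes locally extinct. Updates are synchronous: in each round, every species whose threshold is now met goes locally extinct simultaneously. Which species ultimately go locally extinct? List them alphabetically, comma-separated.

eelgrass, krill

Round 1 — krill goes locally extinct (initial).
Round 2 — checking thresholds:
  copepods: 1 of 5 neighbours < 3, below threshold.
  diatoms: 1 of 4 neighbours < 2, below threshold.
  eelgrass: 1 of 5 neighbours ≥ 1, goes locally extinct.
Round 3 — no new extinctions; cascade stops.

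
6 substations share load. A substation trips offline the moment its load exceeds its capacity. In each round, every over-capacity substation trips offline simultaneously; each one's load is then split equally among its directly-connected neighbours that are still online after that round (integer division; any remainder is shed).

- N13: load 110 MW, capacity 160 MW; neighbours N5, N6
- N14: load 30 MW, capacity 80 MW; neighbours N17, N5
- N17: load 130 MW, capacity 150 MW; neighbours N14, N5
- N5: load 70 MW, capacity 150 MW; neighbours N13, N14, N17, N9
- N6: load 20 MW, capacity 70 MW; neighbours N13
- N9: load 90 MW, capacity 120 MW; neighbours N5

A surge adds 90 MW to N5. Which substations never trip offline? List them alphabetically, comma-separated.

Round 1 — N5 at 160 > 150. N5 trips offline.
  N5 sheds 160 MW to N13, N14, N17, N9: 40 each.
    N13: 110+40 = 150 ≤ 160
    N14: 30+40 = 70 ≤ 80
    N17: 130+40 = 170 > 150
    N9: 90+40 = 130 > 120
Round 2 — N17, N9 trip offline.
  N17 sheds 170 MW to N14: 170 each.
    N14: 70+170 = 240 > 80
  N9 sheds 130 MW: no online neighbours, lost.
Round 3 — N14 trips offline.
  N14 sheds 240 MW: no online neighbours, lost.
No further trips.

N13, N6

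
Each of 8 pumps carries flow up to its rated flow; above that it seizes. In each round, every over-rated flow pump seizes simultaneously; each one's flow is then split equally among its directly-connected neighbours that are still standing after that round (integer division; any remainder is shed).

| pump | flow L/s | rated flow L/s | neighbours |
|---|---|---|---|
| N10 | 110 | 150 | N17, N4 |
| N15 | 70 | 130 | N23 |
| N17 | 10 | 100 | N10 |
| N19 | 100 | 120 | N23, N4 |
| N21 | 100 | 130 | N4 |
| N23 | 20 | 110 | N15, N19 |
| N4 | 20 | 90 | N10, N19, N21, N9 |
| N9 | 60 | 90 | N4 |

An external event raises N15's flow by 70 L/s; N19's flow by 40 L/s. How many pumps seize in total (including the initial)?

Round 1 — N15 at 140 > 130; N19 at 140 > 120. N15, N19 seize.
  N15 sheds 140 L/s to N23: 140 each.
    N23: 20+140 = 160 > 110
  N19 sheds 140 L/s to N23, N4: 70 each.
    N23: 160+70 = 230 > 110
    N4: 20+70 = 90 ≤ 90
Round 2 — N23 seizes.
  N23 sheds 230 L/s: no online neighbours, lost.
No further seizures.

3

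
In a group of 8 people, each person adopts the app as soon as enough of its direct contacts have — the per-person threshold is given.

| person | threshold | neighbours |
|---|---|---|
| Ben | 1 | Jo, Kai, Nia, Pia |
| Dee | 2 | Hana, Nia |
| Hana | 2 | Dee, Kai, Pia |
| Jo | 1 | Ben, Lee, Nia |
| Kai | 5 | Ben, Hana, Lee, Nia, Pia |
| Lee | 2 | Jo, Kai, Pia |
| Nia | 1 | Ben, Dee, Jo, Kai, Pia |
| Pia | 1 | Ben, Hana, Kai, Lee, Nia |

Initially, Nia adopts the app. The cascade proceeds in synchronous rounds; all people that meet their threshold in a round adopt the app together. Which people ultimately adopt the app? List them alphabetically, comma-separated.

Round 1 — Nia adopts the app (initial).
Round 2 — checking thresholds:
  Ben: 1 of 4 neighbours ≥ 1, adopts the app.
  Dee: 1 of 2 neighbours < 2, below threshold.
  Jo: 1 of 3 neighbours ≥ 1, adopts the app.
  Kai: 1 of 5 neighbours < 5, below threshold.
  Pia: 1 of 5 neighbours ≥ 1, adopts the app.
Round 3 — checking thresholds:
  Dee: 1 of 2 neighbours < 2, below threshold.
  Hana: 1 of 3 neighbours < 2, below threshold.
  Kai: 3 of 5 neighbours < 5, below threshold.
  Lee: 2 of 3 neighbours ≥ 2, adopts the app.
Round 4 — no new adoptions; cascade stops.

Ben, Jo, Lee, Nia, Pia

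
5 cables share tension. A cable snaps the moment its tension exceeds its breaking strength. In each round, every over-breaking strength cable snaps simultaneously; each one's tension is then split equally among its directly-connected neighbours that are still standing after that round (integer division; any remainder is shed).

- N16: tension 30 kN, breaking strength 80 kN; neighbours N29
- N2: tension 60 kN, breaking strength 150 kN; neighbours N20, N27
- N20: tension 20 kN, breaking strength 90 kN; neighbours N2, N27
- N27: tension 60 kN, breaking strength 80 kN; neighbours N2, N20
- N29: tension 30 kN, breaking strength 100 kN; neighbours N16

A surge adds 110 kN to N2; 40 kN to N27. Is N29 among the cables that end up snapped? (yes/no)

Round 1 — N2 at 170 > 150; N27 at 100 > 80. N2, N27 snap.
  N2 sheds 170 kN to N20: 170 each.
    N20: 20+170 = 190 > 90
  N27 sheds 100 kN to N20: 100 each.
    N20: 190+100 = 290 > 90
Round 2 — N20 snaps.
  N20 sheds 290 kN: no online neighbours, lost.
No further breaks.

no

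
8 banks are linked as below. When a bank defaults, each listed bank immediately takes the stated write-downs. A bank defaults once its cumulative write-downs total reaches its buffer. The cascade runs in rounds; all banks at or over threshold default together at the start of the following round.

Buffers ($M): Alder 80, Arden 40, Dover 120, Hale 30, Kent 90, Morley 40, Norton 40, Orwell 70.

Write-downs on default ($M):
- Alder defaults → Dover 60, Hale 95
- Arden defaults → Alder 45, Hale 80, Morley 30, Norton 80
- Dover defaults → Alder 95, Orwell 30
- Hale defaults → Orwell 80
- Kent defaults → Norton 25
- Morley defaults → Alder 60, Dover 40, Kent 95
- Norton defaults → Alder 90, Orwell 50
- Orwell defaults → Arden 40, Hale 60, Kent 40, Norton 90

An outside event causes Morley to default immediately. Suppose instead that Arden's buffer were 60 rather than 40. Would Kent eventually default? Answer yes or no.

yes

With Arden's buffer at 60:
Round 1 — Morley defaults (initial).
  Alder: +60 → 60 < 80
  Dover: +40 → 40 < 120
  Kent: +95 → 95 ≥ 90
Round 2 — Kent defaults.
  Norton: +25 → 25 < 40
No further defaults.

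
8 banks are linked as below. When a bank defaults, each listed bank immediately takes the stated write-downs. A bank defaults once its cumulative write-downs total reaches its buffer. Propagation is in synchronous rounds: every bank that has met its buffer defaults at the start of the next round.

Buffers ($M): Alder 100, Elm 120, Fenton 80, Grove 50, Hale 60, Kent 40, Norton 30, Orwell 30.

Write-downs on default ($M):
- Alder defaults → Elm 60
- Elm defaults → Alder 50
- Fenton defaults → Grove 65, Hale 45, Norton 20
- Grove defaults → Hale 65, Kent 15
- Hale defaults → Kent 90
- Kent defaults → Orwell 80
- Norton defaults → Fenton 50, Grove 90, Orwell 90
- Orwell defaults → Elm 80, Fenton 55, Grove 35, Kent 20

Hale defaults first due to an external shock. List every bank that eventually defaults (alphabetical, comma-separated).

Hale, Kent, Orwell

Round 1 — Hale defaults (initial).
  Kent: +90 → 90 ≥ 40
Round 2 — Kent defaults.
  Orwell: +80 → 80 ≥ 30
Round 3 — Orwell defaults.
  Elm: +80 → 80 < 120
  Fenton: +55 → 55 < 80
  Grove: +35 → 35 < 50
No further defaults.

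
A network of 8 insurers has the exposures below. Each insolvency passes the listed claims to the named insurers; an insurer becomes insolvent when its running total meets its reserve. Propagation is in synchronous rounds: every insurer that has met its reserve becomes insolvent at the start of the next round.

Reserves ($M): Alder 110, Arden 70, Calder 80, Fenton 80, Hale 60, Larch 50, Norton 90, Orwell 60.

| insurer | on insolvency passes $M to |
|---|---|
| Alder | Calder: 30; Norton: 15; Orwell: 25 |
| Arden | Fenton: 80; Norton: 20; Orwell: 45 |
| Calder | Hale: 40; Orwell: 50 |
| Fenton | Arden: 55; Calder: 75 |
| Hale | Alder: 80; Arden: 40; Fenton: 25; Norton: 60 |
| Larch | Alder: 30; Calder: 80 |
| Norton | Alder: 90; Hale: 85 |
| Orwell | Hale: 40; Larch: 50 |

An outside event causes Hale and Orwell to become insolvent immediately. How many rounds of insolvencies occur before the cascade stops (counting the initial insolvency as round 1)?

Round 1 — Hale, Orwell become insolvent (initial).
  Alder: +80 → 80 < 110
  Arden: +40 → 40 < 70
  Fenton: +25 → 25 < 80
  Larch: +50 → 50 ≥ 50
  Norton: +60 → 60 < 90
Round 2 — Larch becomes insolvent.
  Alder: +30 → 110 ≥ 110
  Calder: +80 → 80 ≥ 80
Round 3 — Alder, Calder become insolvent.
  Norton: +15 → 75 < 90
No further insolvencies.

3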